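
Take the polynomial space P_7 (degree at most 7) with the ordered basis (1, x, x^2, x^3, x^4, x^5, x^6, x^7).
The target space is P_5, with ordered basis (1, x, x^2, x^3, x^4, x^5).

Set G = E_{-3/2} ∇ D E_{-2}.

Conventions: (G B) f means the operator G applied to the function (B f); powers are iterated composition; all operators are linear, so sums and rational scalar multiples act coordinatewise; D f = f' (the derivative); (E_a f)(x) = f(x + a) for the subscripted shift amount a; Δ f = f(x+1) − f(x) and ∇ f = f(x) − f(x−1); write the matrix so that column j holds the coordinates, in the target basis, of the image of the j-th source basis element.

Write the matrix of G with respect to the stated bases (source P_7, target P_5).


image of 1: 0
image of x: 0
image of x^2: 2
image of x^3: 6x - 24
image of x^4: 12x^2 - 96x + 193
image of x^5: 20x^3 - 240x^2 + 965x - 1300
image of x^6: 30x^4 - 480x^3 + 2895x^2 - 7800x + 63363/8
image of x^7: 42x^5 - 840x^4 + 6755x^3 - 27300x^2 + (443541/8)x - 90517/2
each image's coordinates form column j of the matrix

the matrix is [[0, 0, 2, -24, 193, -1300, 63363/8, -90517/2]; [0, 0, 0, 6, -96, 965, -7800, 443541/8]; [0, 0, 0, 0, 12, -240, 2895, -27300]; [0, 0, 0, 0, 0, 20, -480, 6755]; [0, 0, 0, 0, 0, 0, 30, -840]; [0, 0, 0, 0, 0, 0, 0, 42]] (rows listed top to bottom)


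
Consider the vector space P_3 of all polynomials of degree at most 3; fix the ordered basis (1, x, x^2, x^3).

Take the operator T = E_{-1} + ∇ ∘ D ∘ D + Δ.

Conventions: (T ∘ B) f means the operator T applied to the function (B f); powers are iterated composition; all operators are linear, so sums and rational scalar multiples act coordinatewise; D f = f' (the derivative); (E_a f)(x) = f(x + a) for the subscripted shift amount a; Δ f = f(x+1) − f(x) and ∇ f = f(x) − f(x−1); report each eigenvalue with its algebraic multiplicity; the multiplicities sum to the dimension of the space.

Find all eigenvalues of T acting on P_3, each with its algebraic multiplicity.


λ = 1 (multiplicity 4)

image of 1: 1
image of x: x
image of x^2: x^2 + 2
image of x^3: x^3 + 6x + 6
the matrix is upper triangular; its diagonal is (1, 1, 1, 1)
for a triangular matrix the eigenvalues are the diagonal entries, with algebraic multiplicity their repetition count


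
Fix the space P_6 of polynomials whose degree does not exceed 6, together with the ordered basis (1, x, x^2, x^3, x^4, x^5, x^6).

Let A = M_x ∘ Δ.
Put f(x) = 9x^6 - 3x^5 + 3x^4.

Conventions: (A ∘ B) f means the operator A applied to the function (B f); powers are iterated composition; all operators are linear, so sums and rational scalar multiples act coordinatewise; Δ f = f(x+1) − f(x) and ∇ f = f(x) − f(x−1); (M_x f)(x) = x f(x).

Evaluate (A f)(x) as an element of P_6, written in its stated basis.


the image equals g(x) = 54x^6 + 120x^5 + 162x^4 + 123x^3 + 51x^2 + 9x

Δ f = 54x^5 + 120x^4 + 162x^3 + 123x^2 + 51x + 9
M_x Δ f = 54x^6 + 120x^5 + 162x^4 + 123x^3 + 51x^2 + 9x


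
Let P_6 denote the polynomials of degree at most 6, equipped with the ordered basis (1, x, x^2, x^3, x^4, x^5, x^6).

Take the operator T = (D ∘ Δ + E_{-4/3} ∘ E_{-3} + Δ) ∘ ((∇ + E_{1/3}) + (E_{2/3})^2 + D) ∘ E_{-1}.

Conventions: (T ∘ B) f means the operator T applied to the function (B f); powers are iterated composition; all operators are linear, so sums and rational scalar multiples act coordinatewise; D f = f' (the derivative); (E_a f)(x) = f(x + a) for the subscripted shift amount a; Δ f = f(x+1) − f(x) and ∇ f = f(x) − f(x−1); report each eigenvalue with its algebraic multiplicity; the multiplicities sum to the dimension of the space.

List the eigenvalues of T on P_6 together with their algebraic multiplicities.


image of 1: 2
image of x: 2x - 5
image of x^2: 2x^2 - 10x + 28
image of x^3: 2x^3 - 15x^2 + 84x + 25/3
image of x^4: 2x^4 - 20x^3 + 168x^2 + (100/3)x - 530
image of x^5: 2x^5 - 25x^4 + 280x^3 + (250/3)x^2 - 2650x + 473459/81
image of x^6: 2x^6 - 30x^5 + 420x^4 + (500/3)x^3 - 7950x^2 + (946918/27)x - 1290626/27
the matrix is upper triangular; its diagonal is (2, 2, 2, 2, 2, 2, 2)
for a triangular matrix the eigenvalues are the diagonal entries, with algebraic multiplicity their repetition count

λ = 2 (multiplicity 7)


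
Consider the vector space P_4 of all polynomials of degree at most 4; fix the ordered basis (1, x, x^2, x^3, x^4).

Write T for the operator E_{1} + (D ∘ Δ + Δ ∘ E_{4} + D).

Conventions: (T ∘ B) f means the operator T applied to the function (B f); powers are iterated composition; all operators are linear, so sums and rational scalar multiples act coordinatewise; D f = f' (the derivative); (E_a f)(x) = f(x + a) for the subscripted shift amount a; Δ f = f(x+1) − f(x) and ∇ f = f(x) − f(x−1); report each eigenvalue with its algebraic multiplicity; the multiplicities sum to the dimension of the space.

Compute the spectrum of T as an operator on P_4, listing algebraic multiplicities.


λ = 1 (multiplicity 5)

image of 1: 1
image of x: x + 3
image of x^2: x^2 + 6x + 12
image of x^3: x^3 + 9x^2 + 36x + 65
image of x^4: x^4 + 12x^3 + 72x^2 + 260x + 374
the matrix is upper triangular; its diagonal is (1, 1, 1, 1, 1)
for a triangular matrix the eigenvalues are the diagonal entries, with algebraic multiplicity their repetition count


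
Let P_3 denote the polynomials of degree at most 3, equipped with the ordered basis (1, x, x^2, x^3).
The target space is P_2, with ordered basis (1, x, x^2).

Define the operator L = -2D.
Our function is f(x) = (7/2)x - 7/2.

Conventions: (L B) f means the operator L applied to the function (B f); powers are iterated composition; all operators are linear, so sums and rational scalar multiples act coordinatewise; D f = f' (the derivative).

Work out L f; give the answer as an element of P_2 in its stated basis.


D f = 7/2
(-2D) f = -7

the image equals g(x) = -7


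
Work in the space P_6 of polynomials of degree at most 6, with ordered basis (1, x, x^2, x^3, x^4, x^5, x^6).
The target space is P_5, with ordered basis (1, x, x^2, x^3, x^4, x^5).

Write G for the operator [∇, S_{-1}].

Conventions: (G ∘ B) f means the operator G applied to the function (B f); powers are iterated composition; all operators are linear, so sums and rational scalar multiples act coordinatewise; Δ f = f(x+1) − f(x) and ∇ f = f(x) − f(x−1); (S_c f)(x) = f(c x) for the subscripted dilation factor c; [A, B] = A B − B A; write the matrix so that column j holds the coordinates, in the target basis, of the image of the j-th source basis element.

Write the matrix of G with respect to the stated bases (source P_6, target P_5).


image of 1: 0
image of x: -2
image of x^2: 4x
image of x^3: -6x^2 - 2
image of x^4: 8x^3 + 8x
image of x^5: -10x^4 - 20x^2 - 2
image of x^6: 12x^5 + 40x^3 + 12x
each image's coordinates form column j of the matrix

the matrix is [[0, -2, 0, -2, 0, -2, 0]; [0, 0, 4, 0, 8, 0, 12]; [0, 0, 0, -6, 0, -20, 0]; [0, 0, 0, 0, 8, 0, 40]; [0, 0, 0, 0, 0, -10, 0]; [0, 0, 0, 0, 0, 0, 12]] (rows listed top to bottom)


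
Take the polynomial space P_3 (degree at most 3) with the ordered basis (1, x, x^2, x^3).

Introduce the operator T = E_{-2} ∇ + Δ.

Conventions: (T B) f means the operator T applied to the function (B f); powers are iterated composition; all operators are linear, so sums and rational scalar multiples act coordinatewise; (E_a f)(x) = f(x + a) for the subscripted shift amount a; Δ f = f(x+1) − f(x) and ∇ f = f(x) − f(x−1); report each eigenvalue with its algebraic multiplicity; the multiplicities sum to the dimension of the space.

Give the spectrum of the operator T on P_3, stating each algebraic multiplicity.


λ = 0 (multiplicity 4)

image of 1: 0
image of x: 2
image of x^2: 4x - 4
image of x^3: 6x^2 - 12x + 20
the matrix is upper triangular; its diagonal is (0, 0, 0, 0)
for a triangular matrix the eigenvalues are the diagonal entries, with algebraic multiplicity their repetition count


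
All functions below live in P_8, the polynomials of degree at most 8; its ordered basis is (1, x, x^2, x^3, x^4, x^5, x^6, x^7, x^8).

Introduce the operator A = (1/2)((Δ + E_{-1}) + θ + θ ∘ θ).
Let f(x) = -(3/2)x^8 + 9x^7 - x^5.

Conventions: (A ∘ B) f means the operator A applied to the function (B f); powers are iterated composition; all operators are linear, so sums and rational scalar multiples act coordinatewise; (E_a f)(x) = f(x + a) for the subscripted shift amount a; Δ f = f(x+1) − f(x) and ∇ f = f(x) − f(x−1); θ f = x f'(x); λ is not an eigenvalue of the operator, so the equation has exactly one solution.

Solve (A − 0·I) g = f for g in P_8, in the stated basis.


write g with unknown coordinates in the stated basis and equate coefficients in (A − 0·I) g = f
solving from the highest basis element down gives g = -(3/73)x^8 + (6/19)x^7 + (168/3139)x^6 - (290/589)x^5 + (620/3139)x^4 - (380/403)x^3 - (72/301)x^2 + (47168/22971)x + 1286/21973
check: A g = -(3/2)x^8 + 9x^7 - x^5
so A g − 0·g = -(3/2)x^8 + 9x^7 - x^5 = f ✓

the result is g(x) = -(3/73)x^8 + (6/19)x^7 + (168/3139)x^6 - (290/589)x^5 + (620/3139)x^4 - (380/403)x^3 - (72/301)x^2 + (47168/22971)x + 1286/21973


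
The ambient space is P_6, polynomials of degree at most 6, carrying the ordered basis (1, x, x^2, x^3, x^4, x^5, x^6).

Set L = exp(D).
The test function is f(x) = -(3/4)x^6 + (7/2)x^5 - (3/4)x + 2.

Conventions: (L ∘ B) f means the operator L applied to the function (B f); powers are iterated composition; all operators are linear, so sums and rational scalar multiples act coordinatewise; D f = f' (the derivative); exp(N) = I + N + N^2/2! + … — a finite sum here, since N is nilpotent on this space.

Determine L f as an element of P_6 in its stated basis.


order-1 term: -(9/2)x^5 + (35/2)x^4 - 3/4
order-2 term: -(45/4)x^4 + 35x^3
order-3 term: -15x^3 + 35x^2
order-4 term: -(45/4)x^2 + (35/2)x
order-5 term: -(9/2)x + 7/2
order-6 term: -3/4
the series for exp(D) f terminates at order 6
exp(D) f = -(3/4)x^6 - x^5 + (25/4)x^4 + 20x^3 + (95/4)x^2 + (49/4)x + 4

the result is g(x) = -(3/4)x^6 - x^5 + (25/4)x^4 + 20x^3 + (95/4)x^2 + (49/4)x + 4


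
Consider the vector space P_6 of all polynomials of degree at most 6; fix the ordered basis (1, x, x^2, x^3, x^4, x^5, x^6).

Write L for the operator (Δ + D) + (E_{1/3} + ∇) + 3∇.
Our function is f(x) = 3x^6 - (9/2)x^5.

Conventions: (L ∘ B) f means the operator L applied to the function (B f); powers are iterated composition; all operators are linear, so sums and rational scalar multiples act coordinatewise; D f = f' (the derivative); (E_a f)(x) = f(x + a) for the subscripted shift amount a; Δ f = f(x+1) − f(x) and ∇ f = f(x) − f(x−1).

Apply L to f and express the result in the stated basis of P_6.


g(x) = 3x^6 + (219/2)x^5 - (545/2)x^4 + (3890/9)x^3 - (3250/9)x^2 + (4247/27)x - 7658/243

Δ f = 18x^5 + (45/2)x^4 + 15x^3 - (9/2)x - 3/2
D f = 18x^5 - (45/2)x^4
(Δ + D) f = 36x^5 + 15x^3 - (9/2)x - 3/2
E_{1/3} f = 3x^6 + (3/2)x^5 - (5/2)x^4 - (25/9)x^3 - (10/9)x^2 - (11/54)x - 7/486
∇ f = 18x^5 - (135/2)x^4 + 105x^3 - 90x^2 + (81/2)x - 15/2
(E_{1/3} + ∇) f = 3x^6 + (39/2)x^5 - 70x^4 + (920/9)x^3 - (820/9)x^2 + (1088/27)x - 1826/243
∇ f = 18x^5 - (135/2)x^4 + 105x^3 - 90x^2 + (81/2)x - 15/2
(3∇) f = 54x^5 - (405/2)x^4 + 315x^3 - 270x^2 + (243/2)x - 45/2
((Δ + D) + (E_{1/3} + ∇) + 3∇) f = 3x^6 + (219/2)x^5 - (545/2)x^4 + (3890/9)x^3 - (3250/9)x^2 + (4247/27)x - 7658/243


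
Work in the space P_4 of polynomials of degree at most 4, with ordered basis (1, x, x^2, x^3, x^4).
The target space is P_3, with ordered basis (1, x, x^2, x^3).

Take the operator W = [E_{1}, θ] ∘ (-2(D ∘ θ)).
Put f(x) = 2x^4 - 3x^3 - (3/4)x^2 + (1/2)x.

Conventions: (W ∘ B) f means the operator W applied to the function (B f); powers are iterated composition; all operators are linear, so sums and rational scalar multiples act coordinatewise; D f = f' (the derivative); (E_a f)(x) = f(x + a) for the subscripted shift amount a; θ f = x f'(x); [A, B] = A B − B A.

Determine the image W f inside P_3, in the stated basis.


g(x) = -192x^2 - 276x - 78

θ f = 8x^4 - 9x^3 - (3/2)x^2 + (1/2)x
D θ f = 32x^3 - 27x^2 - 3x + 1/2
(-2(D ∘ θ)) f = -64x^3 + 54x^2 + 6x - 1
θ (-2(D ∘ θ)) f = -192x^3 + 108x^2 + 6x
E_{1} θ (-2(D ∘ θ)) f = -192x^3 - 468x^2 - 354x - 78
E_{1} (-2(D ∘ θ)) f = -64x^3 - 138x^2 - 78x - 5
θ E_{1} (-2(D ∘ θ)) f = -192x^3 - 276x^2 - 78x
[E_{1}, θ] (-2(D ∘ θ)) f = -192x^2 - 276x - 78


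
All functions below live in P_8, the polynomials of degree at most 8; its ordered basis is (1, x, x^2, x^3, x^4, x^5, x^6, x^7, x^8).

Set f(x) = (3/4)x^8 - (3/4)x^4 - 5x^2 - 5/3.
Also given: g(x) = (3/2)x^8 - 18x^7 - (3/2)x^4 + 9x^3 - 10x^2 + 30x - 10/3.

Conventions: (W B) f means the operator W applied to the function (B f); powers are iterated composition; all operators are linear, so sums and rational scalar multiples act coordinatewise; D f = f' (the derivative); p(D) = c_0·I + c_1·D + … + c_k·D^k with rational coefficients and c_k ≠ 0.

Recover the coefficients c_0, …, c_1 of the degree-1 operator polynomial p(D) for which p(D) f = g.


p(D) = 2·I − 3·D, i.e. c_0 = 2, c_1 = -3

D^0 f = (3/4)x^8 - (3/4)x^4 - 5x^2 - 5/3
D^1 f = 6x^7 - 3x^3 - 10x
matching coefficients of g against c_0 f + c_1 Df + … from the top degree down determines the c_i
solution: c_0 = 2, c_1 = -3


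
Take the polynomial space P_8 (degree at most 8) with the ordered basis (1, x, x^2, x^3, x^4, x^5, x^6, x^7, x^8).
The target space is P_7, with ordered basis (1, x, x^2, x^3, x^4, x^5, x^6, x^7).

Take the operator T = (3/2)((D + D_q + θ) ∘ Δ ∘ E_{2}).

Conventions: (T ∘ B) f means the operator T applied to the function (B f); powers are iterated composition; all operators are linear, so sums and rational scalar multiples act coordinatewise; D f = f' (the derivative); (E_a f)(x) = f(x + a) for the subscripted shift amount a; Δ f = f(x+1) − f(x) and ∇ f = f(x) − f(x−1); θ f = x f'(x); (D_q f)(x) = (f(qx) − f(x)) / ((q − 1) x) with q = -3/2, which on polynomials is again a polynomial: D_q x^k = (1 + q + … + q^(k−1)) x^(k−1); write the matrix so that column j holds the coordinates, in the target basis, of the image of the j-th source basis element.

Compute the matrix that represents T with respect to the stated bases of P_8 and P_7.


the matrix is [[0, 0, 6, 45, 228, 975, 3798, 13965, 49416]; [0, 0, 3, 117/4, 363/2, 915, 16371/4, 67809/4, 66603]; [0, 0, 0, 9, 237/2, 3705/4, 11265/2, 236019/8, 140049]; [0, 0, 0, 0, 18, 3885/16, 31635/16, 201705/16, 555051/8]; [0, 0, 0, 0, 0, 30, 8415/16, 170205/32, 163065/4]; [0, 0, 0, 0, 0, 0, 45, 51639/64, 133875/16]; [0, 0, 0, 0, 0, 0, 0, 63, 22893/16]; [0, 0, 0, 0, 0, 0, 0, 0, 84]] (rows listed top to bottom)

image of 1: 0
image of x: 0
image of x^2: 3x + 6
image of x^3: 9x^2 + (117/4)x + 45
image of x^4: 18x^3 + (237/2)x^2 + (363/2)x + 228
image of x^5: 30x^4 + (3885/16)x^3 + (3705/4)x^2 + 915x + 975
image of x^6: 45x^5 + (8415/16)x^4 + (31635/16)x^3 + (11265/2)x^2 + (16371/4)x + 3798
image of x^7: 63x^6 + (51639/64)x^5 + (170205/32)x^4 + (201705/16)x^3 + (236019/8)x^2 + (67809/4)x + 13965
image of x^8: 84x^7 + (22893/16)x^6 + (133875/16)x^5 + (163065/4)x^4 + (555051/8)x^3 + 140049x^2 + 66603x + 49416
each image's coordinates form column j of the matrix


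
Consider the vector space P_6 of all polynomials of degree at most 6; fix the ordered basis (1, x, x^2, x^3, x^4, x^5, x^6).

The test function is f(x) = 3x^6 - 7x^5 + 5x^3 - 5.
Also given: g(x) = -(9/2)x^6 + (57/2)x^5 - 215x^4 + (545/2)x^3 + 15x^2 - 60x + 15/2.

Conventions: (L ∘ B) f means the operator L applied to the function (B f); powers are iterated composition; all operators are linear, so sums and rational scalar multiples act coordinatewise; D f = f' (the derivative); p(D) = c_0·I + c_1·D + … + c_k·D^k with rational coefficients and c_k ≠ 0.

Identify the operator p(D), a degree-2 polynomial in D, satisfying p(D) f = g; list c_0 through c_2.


D^0 f = 3x^6 - 7x^5 + 5x^3 - 5
D^1 f = 18x^5 - 35x^4 + 15x^2
D^2 f = 90x^4 - 140x^3 + 30x
matching coefficients of g against c_0 f + c_1 Df + … from the top degree down determines the c_i
solution: c_0 = -3/2, c_1 = 1, c_2 = -2

c_0 = -3/2, c_1 = 1, c_2 = -2


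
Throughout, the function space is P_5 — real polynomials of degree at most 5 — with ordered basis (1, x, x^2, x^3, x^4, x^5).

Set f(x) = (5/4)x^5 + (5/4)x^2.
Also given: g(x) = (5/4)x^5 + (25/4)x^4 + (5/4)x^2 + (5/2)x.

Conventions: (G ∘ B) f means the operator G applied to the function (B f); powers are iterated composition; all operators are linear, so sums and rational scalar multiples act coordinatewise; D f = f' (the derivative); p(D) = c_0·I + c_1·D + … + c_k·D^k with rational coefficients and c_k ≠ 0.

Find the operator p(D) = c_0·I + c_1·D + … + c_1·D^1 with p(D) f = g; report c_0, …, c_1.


c_0 = 1, c_1 = 1

D^0 f = (5/4)x^5 + (5/4)x^2
D^1 f = (25/4)x^4 + (5/2)x
matching coefficients of g against c_0 f + c_1 Df + … from the top degree down determines the c_i
solution: c_0 = 1, c_1 = 1


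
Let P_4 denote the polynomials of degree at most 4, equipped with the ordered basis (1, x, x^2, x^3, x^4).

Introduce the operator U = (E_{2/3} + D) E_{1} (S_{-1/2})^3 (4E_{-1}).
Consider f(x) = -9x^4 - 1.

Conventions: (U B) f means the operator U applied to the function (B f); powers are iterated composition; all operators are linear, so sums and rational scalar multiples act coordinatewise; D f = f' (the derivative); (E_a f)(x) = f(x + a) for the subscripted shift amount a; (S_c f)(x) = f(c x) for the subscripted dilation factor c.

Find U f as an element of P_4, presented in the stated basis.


the image equals g(x) = -(9/1024)x^4 - (3/8)x^3 - (3009/512)x^2 - (15475/384)x - 980341/9216

E_{-1} f = -9x^4 + 36x^3 - 54x^2 + 36x - 10
(4E_{-1}) f = -36x^4 + 144x^3 - 216x^2 + 144x - 40
S_{-1/2} (4E_{-1}) f = -(9/4)x^4 - 18x^3 - 54x^2 - 72x - 40
S_{-1/2} S_{-1/2} (4E_{-1}) f = -(9/64)x^4 + (9/4)x^3 - (27/2)x^2 + 36x - 40
S_{-1/2} S_{-1/2} S_{-1/2} (4E_{-1}) f = -(9/1024)x^4 - (9/32)x^3 - (27/8)x^2 - 18x - 40
E_{1} (S_{-1/2})^3 (4E_{-1}) f = -(9/1024)x^4 - (81/256)x^3 - (2187/512)x^2 - (6561/256)x - 63145/1024
E_{2/3} (E_{1} (S_{-1/2})^3) (4E_{-1}) f = -(9/1024)x^4 - (87/256)x^3 - (2523/512)x^2 - (24389/768)x - 744145/9216
D (E_{1} (S_{-1/2})^3) (4E_{-1}) f = -(9/256)x^3 - (243/256)x^2 - (2187/256)x - 6561/256
(E_{2/3} + D) (E_{1} (S_{-1/2})^3) (4E_{-1}) f = -(9/1024)x^4 - (3/8)x^3 - (3009/512)x^2 - (15475/384)x - 980341/9216


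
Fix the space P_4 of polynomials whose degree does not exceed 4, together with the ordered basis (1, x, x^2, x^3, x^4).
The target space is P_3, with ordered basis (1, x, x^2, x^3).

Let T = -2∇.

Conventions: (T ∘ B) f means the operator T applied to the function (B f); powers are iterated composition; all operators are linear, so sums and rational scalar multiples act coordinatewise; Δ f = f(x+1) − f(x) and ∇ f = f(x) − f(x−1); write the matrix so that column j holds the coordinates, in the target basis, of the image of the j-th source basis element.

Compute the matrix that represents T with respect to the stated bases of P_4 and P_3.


the matrix is [[0, -2, 2, -2, 2]; [0, 0, -4, 6, -8]; [0, 0, 0, -6, 12]; [0, 0, 0, 0, -8]] (rows listed top to bottom)

image of 1: 0
image of x: -2
image of x^2: -4x + 2
image of x^3: -6x^2 + 6x - 2
image of x^4: -8x^3 + 12x^2 - 8x + 2
each image's coordinates form column j of the matrix


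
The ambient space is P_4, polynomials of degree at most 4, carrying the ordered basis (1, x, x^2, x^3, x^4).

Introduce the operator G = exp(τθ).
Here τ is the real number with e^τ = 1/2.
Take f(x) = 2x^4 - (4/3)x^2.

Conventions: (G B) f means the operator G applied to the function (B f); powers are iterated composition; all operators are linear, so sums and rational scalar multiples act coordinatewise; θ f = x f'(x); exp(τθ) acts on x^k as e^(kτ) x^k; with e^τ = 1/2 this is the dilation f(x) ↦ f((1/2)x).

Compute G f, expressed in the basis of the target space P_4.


the image equals g(x) = (1/8)x^4 - (1/3)x^2

exp(τθ) x^k = e^(kτ) x^k; with e^τ = 1/2 this sends x^k to (1/2)^k x^k
x^2 ↦ 1/4 x^2
x^4 ↦ 1/16 x^4
applying this coordinatewise to f: exp(τθ) f = (1/8)x^4 - (1/3)x^2


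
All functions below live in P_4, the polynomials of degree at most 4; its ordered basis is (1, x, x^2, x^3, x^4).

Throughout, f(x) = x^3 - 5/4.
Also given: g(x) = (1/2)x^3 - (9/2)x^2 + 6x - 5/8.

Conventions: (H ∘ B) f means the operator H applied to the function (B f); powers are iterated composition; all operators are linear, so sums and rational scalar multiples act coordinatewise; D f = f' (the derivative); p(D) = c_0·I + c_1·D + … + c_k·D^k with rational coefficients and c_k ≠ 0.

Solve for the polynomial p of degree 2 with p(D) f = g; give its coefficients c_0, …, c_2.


p(D) = (1/2)·I − (3/2)·D + D^2, i.e. c_0 = 1/2, c_1 = -3/2, c_2 = 1

D^0 f = x^3 - 5/4
D^1 f = 3x^2
D^2 f = 6x
matching coefficients of g against c_0 f + c_1 Df + … from the top degree down determines the c_i
solution: c_0 = 1/2, c_1 = -3/2, c_2 = 1


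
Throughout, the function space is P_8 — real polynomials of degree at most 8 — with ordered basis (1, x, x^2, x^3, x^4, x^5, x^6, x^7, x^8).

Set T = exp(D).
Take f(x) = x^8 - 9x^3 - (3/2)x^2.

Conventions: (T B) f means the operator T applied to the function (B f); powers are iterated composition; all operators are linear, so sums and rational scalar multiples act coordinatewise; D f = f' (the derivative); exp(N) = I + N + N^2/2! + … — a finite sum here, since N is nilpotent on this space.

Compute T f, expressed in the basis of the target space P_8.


the image equals g(x) = x^8 + 8x^7 + 28x^6 + 56x^5 + 70x^4 + 47x^3 - (1/2)x^2 - 22x - 19/2

order-1 term: 8x^7 - 27x^2 - 3x
order-2 term: 28x^6 - 27x - 3/2
order-3 term: 56x^5 - 9
order-4 term: 70x^4
order-5 term: 56x^3
order-6 term: 28x^2
order-7 term: 8x
order-8 term: 1
the series for exp(D) f terminates at order 8
exp(D) f = x^8 + 8x^7 + 28x^6 + 56x^5 + 70x^4 + 47x^3 - (1/2)x^2 - 22x - 19/2


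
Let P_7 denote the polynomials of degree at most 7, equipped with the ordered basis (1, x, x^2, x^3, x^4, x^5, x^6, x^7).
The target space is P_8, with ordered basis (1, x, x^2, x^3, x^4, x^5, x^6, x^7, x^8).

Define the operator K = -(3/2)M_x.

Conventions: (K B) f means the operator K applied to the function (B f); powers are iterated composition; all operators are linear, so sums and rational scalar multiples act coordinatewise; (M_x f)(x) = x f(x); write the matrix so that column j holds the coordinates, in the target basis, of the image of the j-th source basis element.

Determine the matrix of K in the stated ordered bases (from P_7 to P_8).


image of 1: -(3/2)x
image of x: -(3/2)x^2
image of x^2: -(3/2)x^3
image of x^3: -(3/2)x^4
image of x^4: -(3/2)x^5
image of x^5: -(3/2)x^6
image of x^6: -(3/2)x^7
image of x^7: -(3/2)x^8
each image's coordinates form column j of the matrix

the matrix is [[0, 0, 0, 0, 0, 0, 0, 0]; [-3/2, 0, 0, 0, 0, 0, 0, 0]; [0, -3/2, 0, 0, 0, 0, 0, 0]; [0, 0, -3/2, 0, 0, 0, 0, 0]; [0, 0, 0, -3/2, 0, 0, 0, 0]; [0, 0, 0, 0, -3/2, 0, 0, 0]; [0, 0, 0, 0, 0, -3/2, 0, 0]; [0, 0, 0, 0, 0, 0, -3/2, 0]; [0, 0, 0, 0, 0, 0, 0, -3/2]] (rows listed top to bottom)


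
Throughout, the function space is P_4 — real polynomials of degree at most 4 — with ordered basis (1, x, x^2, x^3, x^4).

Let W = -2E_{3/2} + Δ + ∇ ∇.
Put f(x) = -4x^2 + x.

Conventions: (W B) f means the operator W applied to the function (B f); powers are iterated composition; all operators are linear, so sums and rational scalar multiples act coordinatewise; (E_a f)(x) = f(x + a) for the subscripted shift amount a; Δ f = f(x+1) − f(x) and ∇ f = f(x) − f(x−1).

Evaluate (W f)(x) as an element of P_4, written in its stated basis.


E_{3/2} f = -4x^2 - 11x - 15/2
(-2E_{3/2}) f = 8x^2 + 22x + 15
Δ f = -8x - 3
∇ f = -8x + 5
∇ ∇ f = -8
(-2E_{3/2} + Δ + ∇ ∇) f = 8x^2 + 14x + 4

g(x) = 8x^2 + 14x + 4


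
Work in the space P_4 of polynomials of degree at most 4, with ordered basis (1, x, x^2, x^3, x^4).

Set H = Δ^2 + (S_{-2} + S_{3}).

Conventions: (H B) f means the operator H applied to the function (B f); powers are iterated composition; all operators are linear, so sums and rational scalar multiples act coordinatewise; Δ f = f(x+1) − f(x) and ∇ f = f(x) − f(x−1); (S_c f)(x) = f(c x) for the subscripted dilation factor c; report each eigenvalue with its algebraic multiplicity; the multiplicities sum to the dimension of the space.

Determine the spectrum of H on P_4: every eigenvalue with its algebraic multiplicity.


image of 1: 2
image of x: x
image of x^2: 13x^2 + 2
image of x^3: 19x^3 + 6x + 6
image of x^4: 97x^4 + 12x^2 + 24x + 14
the matrix is upper triangular; its diagonal is (2, 1, 13, 19, 97)
for a triangular matrix the eigenvalues are the diagonal entries, with algebraic multiplicity their repetition count

λ = 1 (multiplicity 1), λ = 2 (multiplicity 1), λ = 13 (multiplicity 1), λ = 19 (multiplicity 1), λ = 97 (multiplicity 1)


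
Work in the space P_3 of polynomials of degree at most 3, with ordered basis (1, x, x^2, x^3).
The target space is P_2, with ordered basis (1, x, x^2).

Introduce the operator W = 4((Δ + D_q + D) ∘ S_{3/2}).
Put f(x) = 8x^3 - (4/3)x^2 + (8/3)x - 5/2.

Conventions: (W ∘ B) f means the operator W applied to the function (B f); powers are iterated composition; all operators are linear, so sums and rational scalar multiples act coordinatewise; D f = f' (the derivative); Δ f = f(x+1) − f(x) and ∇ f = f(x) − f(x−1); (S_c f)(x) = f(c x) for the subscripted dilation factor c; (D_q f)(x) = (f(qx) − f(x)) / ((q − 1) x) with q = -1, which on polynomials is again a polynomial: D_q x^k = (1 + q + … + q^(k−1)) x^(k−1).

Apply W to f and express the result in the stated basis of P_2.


the image equals g(x) = 756x^2 + 276x + 144

S_{3/2} f = 27x^3 - 3x^2 + 4x - 5/2
Δ S_{3/2} f = 81x^2 + 75x + 28
D_q S_{3/2} f = 27x^2 + 4
D S_{3/2} f = 81x^2 - 6x + 4
(Δ + D_q + D) S_{3/2} f = 189x^2 + 69x + 36
(4((Δ + D_q + D) ∘ S_{3/2})) f = 756x^2 + 276x + 144


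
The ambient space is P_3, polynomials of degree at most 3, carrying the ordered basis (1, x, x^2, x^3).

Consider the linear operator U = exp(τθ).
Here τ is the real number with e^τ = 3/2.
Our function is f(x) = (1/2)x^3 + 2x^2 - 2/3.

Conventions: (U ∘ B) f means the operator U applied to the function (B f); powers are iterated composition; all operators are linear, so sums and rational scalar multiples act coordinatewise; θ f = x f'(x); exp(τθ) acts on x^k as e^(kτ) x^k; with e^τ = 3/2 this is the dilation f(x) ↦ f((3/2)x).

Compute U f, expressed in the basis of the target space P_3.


exp(τθ) x^k = e^(kτ) x^k; with e^τ = 3/2 this sends x^k to (3/2)^k x^k
x^2 ↦ 9/4 x^2
x^3 ↦ 27/8 x^3
applying this coordinatewise to f: exp(τθ) f = (27/16)x^3 + (9/2)x^2 - 2/3

g(x) = (27/16)x^3 + (9/2)x^2 - 2/3


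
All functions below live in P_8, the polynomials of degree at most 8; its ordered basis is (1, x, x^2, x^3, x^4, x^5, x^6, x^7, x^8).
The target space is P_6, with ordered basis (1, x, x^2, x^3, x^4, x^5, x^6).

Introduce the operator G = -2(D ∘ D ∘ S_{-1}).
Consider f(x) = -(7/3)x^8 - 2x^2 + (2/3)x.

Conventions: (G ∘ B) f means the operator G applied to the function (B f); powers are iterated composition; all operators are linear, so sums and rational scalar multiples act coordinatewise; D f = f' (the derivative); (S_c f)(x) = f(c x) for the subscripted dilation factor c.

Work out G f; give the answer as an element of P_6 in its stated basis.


S_{-1} f = -(7/3)x^8 - 2x^2 - (2/3)x
D S_{-1} f = -(56/3)x^7 - 4x - 2/3
D D S_{-1} f = -(392/3)x^6 - 4
(-2(D ∘ D ∘ S_{-1})) f = (784/3)x^6 + 8

g(x) = (784/3)x^6 + 8


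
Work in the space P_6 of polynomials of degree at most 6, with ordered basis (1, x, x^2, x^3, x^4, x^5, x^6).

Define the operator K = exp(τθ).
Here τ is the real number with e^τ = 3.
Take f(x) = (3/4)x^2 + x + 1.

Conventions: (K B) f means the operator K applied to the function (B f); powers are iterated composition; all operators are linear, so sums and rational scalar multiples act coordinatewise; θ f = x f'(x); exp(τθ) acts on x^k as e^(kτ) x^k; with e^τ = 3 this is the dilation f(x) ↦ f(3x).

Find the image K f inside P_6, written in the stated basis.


g(x) = (27/4)x^2 + 3x + 1

exp(τθ) x^k = e^(kτ) x^k; with e^τ = 3 this sends x^k to 3^k x^k
x ↦ 3 x
x^2 ↦ 9 x^2
applying this coordinatewise to f: exp(τθ) f = (27/4)x^2 + 3x + 1


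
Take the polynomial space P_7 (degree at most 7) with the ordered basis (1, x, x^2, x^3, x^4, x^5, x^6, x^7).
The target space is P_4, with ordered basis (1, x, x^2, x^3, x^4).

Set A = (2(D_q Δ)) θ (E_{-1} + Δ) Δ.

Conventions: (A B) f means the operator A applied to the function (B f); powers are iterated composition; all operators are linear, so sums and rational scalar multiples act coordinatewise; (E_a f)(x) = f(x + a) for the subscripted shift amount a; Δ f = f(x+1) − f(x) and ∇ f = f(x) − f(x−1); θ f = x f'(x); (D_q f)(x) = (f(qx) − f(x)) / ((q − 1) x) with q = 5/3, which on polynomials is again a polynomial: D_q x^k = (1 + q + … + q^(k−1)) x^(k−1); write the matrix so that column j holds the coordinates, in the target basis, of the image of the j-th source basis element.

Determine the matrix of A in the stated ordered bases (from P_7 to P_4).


image of 1: 0
image of x: 0
image of x^2: 0
image of x^3: 24
image of x^4: 192x + 120
image of x^5: (7840/9)x^2 + 1120x + 900
image of x^6: (27200/9)x^3 + 5880x^2 + 10240x + 4860
image of x^7: (80696/9)x^4 + (209440/9)x^3 + (569380/9)x^2 + 62160x + 22792
each image's coordinates form column j of the matrix

the matrix is [[0, 0, 0, 24, 120, 900, 4860, 22792]; [0, 0, 0, 0, 192, 1120, 10240, 62160]; [0, 0, 0, 0, 0, 7840/9, 5880, 569380/9]; [0, 0, 0, 0, 0, 0, 27200/9, 209440/9]; [0, 0, 0, 0, 0, 0, 0, 80696/9]] (rows listed top to bottom)


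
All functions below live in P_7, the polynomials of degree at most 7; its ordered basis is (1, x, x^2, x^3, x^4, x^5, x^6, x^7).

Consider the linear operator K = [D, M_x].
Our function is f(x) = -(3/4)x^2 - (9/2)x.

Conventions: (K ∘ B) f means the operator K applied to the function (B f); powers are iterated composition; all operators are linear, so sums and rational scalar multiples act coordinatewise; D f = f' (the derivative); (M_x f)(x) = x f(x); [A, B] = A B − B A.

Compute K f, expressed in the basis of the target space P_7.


the image equals g(x) = -(3/4)x^2 - (9/2)x

M_x f = -(3/4)x^3 - (9/2)x^2
D M_x f = -(9/4)x^2 - 9x
D f = -(3/2)x - 9/2
M_x D f = -(3/2)x^2 - (9/2)x
[D, M_x] f = -(3/4)x^2 - (9/2)x


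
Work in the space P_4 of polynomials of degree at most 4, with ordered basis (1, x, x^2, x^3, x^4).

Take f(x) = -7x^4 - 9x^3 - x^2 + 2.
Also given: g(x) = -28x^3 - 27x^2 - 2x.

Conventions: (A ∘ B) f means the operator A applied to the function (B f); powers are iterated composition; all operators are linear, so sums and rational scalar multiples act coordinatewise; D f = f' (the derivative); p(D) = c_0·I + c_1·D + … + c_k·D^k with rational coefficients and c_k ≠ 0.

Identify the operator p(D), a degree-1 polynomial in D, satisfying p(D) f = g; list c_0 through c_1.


D^0 f = -7x^4 - 9x^3 - x^2 + 2
D^1 f = -28x^3 - 27x^2 - 2x
matching coefficients of g against c_0 f + c_1 Df + … from the top degree down determines the c_i
solution: c_0 = 0, c_1 = 1

c_0 = 0, c_1 = 1


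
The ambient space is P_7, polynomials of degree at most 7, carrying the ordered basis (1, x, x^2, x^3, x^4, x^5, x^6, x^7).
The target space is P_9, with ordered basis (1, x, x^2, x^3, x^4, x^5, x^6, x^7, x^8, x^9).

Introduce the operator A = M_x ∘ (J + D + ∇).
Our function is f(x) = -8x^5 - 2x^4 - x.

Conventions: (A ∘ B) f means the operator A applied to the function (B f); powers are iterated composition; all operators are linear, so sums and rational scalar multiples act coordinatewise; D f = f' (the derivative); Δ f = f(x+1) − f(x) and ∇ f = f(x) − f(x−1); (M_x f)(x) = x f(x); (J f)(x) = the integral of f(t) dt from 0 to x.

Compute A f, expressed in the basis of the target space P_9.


J f = -(4/3)x^6 - (2/5)x^5 - (1/2)x^2
D f = -40x^4 - 8x^3 - 1
∇ f = -40x^4 + 72x^3 - 68x^2 + 32x - 7
(J + D + ∇) f = -(4/3)x^6 - (2/5)x^5 - 80x^4 + 64x^3 - (137/2)x^2 + 32x - 8
M_x (J + D + ∇) f = -(4/3)x^7 - (2/5)x^6 - 80x^5 + 64x^4 - (137/2)x^3 + 32x^2 - 8x

g(x) = -(4/3)x^7 - (2/5)x^6 - 80x^5 + 64x^4 - (137/2)x^3 + 32x^2 - 8x


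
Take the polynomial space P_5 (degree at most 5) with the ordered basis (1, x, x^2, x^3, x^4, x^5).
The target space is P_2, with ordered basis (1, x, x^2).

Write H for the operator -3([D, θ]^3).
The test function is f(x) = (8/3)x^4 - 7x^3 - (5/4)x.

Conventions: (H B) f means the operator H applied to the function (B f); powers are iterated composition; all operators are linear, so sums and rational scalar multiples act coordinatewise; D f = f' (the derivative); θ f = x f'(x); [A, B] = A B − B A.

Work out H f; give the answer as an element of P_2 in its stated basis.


the image equals g(x) = -192x + 126

θ f = (32/3)x^4 - 21x^3 - (5/4)x
D θ f = (128/3)x^3 - 63x^2 - 5/4
D f = (32/3)x^3 - 21x^2 - 5/4
θ D f = 32x^3 - 42x^2
[D, θ] f = (32/3)x^3 - 21x^2 - 5/4
θ [D, θ] f = 32x^3 - 42x^2
D θ [D, θ] f = 96x^2 - 84x
D [D, θ] f = 32x^2 - 42x
θ D [D, θ] f = 64x^2 - 42x
[D, θ] [D, θ] f = 32x^2 - 42x
θ [D, θ] [D, θ] f = 64x^2 - 42x
D θ [D, θ] [D, θ] f = 128x - 42
D [D, θ] [D, θ] f = 64x - 42
θ D [D, θ] [D, θ] f = 64x
[D, θ] [D, θ] [D, θ] f = 64x - 42
(-3([D, θ]^3)) f = -192x + 126


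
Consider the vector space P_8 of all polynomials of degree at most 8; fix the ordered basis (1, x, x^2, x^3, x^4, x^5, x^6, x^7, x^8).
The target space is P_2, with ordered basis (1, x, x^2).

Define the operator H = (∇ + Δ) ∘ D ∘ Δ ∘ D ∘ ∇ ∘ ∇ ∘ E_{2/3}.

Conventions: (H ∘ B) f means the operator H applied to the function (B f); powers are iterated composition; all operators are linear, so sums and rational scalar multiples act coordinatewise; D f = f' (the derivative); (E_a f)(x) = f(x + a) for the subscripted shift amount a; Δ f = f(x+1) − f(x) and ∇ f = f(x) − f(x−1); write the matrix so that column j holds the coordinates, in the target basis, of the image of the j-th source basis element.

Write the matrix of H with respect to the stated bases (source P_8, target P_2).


image of 1: 0
image of x: 0
image of x^2: 0
image of x^3: 0
image of x^4: 0
image of x^5: 0
image of x^6: 1440
image of x^7: 10080x + 1680
image of x^8: 40320x^2 + 13440x + 24640
each image's coordinates form column j of the matrix

the matrix is [[0, 0, 0, 0, 0, 0, 1440, 1680, 24640]; [0, 0, 0, 0, 0, 0, 0, 10080, 13440]; [0, 0, 0, 0, 0, 0, 0, 0, 40320]] (rows listed top to bottom)


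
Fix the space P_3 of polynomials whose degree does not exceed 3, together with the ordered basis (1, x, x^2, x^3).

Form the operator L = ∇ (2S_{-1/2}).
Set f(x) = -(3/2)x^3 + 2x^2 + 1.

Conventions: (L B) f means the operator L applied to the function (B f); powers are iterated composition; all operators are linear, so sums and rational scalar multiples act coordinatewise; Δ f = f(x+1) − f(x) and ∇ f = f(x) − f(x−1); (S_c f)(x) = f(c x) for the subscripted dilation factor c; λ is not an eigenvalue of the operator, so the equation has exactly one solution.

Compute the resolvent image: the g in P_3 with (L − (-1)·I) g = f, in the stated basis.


write g with unknown coordinates in the stated basis and equate coefficients in (L − (-1)·I) g = f
solving from the highest basis element down gives g = -(3/2)x^3 + (7/8)x^2 + (1/4)x + 21/16
check: L g = (9/8)x^2 - (1/4)x - 5/16
so L g − (-1)·g = -(3/2)x^3 + 2x^2 + 1 = f ✓

the result is g(x) = -(3/2)x^3 + (7/8)x^2 + (1/4)x + 21/16


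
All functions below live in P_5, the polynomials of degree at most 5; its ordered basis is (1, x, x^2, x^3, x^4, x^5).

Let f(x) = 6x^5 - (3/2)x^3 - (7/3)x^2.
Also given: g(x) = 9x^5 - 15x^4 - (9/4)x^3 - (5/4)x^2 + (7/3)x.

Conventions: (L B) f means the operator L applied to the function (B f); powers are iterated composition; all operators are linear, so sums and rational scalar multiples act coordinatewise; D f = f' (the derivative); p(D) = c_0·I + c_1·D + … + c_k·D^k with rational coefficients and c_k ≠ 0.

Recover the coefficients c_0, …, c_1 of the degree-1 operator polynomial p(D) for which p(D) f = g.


D^0 f = 6x^5 - (3/2)x^3 - (7/3)x^2
D^1 f = 30x^4 - (9/2)x^2 - (14/3)x
matching coefficients of g against c_0 f + c_1 Df + … from the top degree down determines the c_i
solution: c_0 = 3/2, c_1 = -1/2

p(D) = (3/2)·I − (1/2)·D, i.e. c_0 = 3/2, c_1 = -1/2


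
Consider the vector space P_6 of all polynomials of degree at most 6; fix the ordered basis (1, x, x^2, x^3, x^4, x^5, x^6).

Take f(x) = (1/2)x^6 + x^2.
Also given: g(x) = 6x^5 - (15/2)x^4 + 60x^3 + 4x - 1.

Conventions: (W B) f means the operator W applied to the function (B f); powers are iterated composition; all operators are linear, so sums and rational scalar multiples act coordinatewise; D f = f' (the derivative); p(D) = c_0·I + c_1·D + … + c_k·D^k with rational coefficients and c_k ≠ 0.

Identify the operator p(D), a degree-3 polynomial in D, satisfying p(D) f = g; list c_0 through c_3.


c_0 = 0, c_1 = 2, c_2 = -1/2, c_3 = 1

D^0 f = (1/2)x^6 + x^2
D^1 f = 3x^5 + 2x
D^2 f = 15x^4 + 2
D^3 f = 60x^3
matching coefficients of g against c_0 f + c_1 Df + … from the top degree down determines the c_i
solution: c_0 = 0, c_1 = 2, c_2 = -1/2, c_3 = 1


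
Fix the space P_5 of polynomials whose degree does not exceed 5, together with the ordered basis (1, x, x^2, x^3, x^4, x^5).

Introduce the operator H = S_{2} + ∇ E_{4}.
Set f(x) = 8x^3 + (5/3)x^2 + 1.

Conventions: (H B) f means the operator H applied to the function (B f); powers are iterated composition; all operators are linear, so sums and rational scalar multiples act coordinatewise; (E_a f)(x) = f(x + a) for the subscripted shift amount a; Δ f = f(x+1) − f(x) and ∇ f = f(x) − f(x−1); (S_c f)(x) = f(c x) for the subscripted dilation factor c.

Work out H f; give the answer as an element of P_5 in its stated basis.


S_{2} f = 64x^3 + (20/3)x^2 + 1
E_{4} f = 8x^3 + (293/3)x^2 + (1192/3)x + 1619/3
∇ E_{4} f = 24x^2 + (514/3)x + 923/3
(S_{2} + ∇ E_{4}) f = 64x^3 + (92/3)x^2 + (514/3)x + 926/3

the image equals g(x) = 64x^3 + (92/3)x^2 + (514/3)x + 926/3


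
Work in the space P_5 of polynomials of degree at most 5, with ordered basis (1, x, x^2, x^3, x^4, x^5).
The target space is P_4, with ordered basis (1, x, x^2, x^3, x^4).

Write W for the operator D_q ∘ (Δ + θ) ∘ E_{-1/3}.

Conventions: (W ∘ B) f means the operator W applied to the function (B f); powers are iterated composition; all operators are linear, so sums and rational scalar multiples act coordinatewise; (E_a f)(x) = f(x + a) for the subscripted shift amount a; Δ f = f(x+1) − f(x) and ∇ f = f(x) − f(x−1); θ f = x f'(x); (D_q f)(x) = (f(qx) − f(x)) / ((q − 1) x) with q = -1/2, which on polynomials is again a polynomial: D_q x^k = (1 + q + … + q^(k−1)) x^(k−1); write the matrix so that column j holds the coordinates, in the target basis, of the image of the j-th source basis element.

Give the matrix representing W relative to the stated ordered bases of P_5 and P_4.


the matrix is [[0, 1, 4/3, 4/3, 32/27, 80/81]; [0, 0, 1, 1/2, 5/3, 35/27]; [0, 0, 0, 9/4, 0, 5]; [0, 0, 0, 0, 5/2, -25/24]; [0, 0, 0, 0, 0, 55/16]] (rows listed top to bottom)

image of 1: 0
image of x: 1
image of x^2: x + 4/3
image of x^3: (9/4)x^2 + (1/2)x + 4/3
image of x^4: (5/2)x^3 + (5/3)x + 32/27
image of x^5: (55/16)x^4 - (25/24)x^3 + 5x^2 + (35/27)x + 80/81
each image's coordinates form column j of the matrix


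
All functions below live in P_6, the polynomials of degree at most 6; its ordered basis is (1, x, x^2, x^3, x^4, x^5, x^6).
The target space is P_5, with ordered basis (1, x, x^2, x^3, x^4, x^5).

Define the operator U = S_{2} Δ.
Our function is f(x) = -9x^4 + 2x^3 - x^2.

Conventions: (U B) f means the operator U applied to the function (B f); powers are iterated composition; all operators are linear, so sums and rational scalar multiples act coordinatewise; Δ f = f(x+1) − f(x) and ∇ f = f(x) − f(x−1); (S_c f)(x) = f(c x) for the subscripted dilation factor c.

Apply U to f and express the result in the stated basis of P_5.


Δ f = -36x^3 - 48x^2 - 32x - 8
S_{2} Δ f = -288x^3 - 192x^2 - 64x - 8

g(x) = -288x^3 - 192x^2 - 64x - 8
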